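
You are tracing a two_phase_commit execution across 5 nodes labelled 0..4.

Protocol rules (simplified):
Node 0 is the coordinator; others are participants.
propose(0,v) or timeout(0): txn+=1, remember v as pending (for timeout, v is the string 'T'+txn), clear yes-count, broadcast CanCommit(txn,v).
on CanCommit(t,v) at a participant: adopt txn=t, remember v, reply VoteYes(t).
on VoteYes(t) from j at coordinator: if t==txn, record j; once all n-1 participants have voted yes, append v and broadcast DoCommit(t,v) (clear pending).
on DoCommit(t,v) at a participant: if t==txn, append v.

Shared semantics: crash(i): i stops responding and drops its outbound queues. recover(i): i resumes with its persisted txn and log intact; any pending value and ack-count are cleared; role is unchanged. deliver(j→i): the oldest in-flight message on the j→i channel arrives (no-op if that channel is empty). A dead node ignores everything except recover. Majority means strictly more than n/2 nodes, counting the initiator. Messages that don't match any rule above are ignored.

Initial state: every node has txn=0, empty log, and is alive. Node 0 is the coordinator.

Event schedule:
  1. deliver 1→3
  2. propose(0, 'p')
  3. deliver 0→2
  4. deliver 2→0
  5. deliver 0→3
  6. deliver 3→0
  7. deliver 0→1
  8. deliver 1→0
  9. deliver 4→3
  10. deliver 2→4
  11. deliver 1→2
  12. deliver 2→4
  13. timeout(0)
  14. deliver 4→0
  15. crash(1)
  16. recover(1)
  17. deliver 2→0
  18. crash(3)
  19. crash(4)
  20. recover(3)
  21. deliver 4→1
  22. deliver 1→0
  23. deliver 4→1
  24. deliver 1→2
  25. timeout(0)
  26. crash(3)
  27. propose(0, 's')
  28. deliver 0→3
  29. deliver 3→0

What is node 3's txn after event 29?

after 1 — deliver 1→3: ·
after 2 — propose(0,'p'): n0:coor/t1/[-]
after 3 — deliver 0→2: n2:part/t1/[-]
after 4 — deliver 2→0: ·
after 5 — deliver 0→3: n3:part/t1/[-]
after 6 — deliver 3→0: ·
after 7 — deliver 0→1: n1:part/t1/[-]
after 8 — deliver 1→0: ·
after 9 — deliver 4→3: ·
after 10 — deliver 2→4: ·
after 11 — deliver 1→2: ·
after 12 — deliver 2→4: ·
after 13 — timeout(0): n0:coor/t2/[-]
after 14 — deliver 4→0: ·
after 15 — crash(1): n1:✗part/t1/[-]
after 16 — recover(1): n1:part/t1/[-]
after 17 — deliver 2→0: ·
after 18 — crash(3): n3:✗part/t1/[-]
after 19 — crash(4): n4:✗part/t0/[-]
after 20 — recover(3): n3:part/t1/[-]
after 21 — deliver 4→1: ·
after 22 — deliver 1→0: ·
after 23 — deliver 4→1: ·
after 24 — deliver 1→2: ·
after 25 — timeout(0): n0:coor/t3/[-]
after 26 — crash(3): n3:✗part/t1/[-]
after 27 — propose(0,'s'): n0:coor/t4/[-]
after 28 — deliver 0→3: ·
after 29 — deliver 3→0: ·

1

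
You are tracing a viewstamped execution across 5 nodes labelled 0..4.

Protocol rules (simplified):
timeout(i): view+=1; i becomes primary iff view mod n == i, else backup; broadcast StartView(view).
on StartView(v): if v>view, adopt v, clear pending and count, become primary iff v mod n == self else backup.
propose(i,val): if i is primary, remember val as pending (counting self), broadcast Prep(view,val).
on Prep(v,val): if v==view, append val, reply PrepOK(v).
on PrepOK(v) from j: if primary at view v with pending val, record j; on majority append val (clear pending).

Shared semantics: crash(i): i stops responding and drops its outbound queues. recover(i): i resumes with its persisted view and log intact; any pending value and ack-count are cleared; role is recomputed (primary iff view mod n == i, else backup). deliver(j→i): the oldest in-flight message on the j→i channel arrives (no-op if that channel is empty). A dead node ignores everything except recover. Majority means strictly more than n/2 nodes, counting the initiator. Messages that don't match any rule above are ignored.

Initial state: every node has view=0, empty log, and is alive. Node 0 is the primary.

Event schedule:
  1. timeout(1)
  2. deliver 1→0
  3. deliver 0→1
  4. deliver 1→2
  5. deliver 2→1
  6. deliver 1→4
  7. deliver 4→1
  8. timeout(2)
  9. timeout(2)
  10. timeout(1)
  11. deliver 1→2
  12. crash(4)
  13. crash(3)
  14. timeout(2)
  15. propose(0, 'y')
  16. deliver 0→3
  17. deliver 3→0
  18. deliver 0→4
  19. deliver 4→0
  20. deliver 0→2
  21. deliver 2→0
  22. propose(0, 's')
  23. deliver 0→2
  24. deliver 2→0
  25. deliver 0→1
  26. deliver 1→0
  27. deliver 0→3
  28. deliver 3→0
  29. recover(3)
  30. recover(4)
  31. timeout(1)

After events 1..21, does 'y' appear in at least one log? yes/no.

no

1. timeout(1):  <1:prim v1 ->
2. deliver 1→0:  <0:back v1 ->
3. deliver 0→1:  nop
4. deliver 1→2:  <2:back v1 ->
5. deliver 2→1:  nop
6. deliver 1→4:  <4:back v1 ->
7. deliver 4→1:  nop
8. timeout(2):  <2:prim v2 ->
9. timeout(2):  <2:back v3 ->
10. timeout(1):  <1:back v2 ->
11. deliver 1→2:  nop
12. crash(4):  <4:✗back v1 ->
13. crash(3):  <3:✗back v0 ->
14. timeout(2):  <2:back v4 ->
15. propose(0,'y'):  nop
16. deliver 0→3:  nop
17. deliver 3→0:  nop
18. deliver 0→4:  nop
19. deliver 4→0:  nop
20. deliver 0→2:  nop
21. deliver 2→0:  <0:back v2 ->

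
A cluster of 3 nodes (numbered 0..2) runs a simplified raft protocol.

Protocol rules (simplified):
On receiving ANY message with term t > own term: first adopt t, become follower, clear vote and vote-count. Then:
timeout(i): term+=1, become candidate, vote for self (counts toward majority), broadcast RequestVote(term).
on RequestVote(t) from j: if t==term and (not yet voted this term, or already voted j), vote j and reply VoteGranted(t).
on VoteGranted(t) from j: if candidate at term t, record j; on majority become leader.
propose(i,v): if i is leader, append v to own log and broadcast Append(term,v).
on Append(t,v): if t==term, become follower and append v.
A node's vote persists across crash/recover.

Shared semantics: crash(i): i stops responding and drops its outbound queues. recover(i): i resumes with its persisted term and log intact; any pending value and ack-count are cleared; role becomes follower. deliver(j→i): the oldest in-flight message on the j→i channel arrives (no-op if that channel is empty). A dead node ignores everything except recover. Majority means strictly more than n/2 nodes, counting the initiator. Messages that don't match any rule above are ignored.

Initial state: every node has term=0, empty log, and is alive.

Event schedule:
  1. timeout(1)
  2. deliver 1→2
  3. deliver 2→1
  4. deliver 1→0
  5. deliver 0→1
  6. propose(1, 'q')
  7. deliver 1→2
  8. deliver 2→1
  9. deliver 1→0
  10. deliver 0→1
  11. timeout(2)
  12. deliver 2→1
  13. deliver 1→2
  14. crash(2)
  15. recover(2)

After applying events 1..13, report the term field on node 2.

2

e1 timeout(1): 1[cand,t=1,-]
e2 deliver 1→2: 2[foll,t=1,-]
e3 deliver 2→1: 1[lead,t=1,-]
e4 deliver 1→0: 0[foll,t=1,-]
e5 deliver 0→1: ·
e6 propose(1,'q'): 1[lead,t=1,q]
e7 deliver 1→2: 2[foll,t=1,q]
e8 deliver 2→1: ·
e9 deliver 1→0: 0[foll,t=1,q]
e10 deliver 0→1: ·
e11 timeout(2): 2[cand,t=2,q]
e12 deliver 2→1: 1[foll,t=2,q]
e13 deliver 1→2: 2[lead,t=2,q]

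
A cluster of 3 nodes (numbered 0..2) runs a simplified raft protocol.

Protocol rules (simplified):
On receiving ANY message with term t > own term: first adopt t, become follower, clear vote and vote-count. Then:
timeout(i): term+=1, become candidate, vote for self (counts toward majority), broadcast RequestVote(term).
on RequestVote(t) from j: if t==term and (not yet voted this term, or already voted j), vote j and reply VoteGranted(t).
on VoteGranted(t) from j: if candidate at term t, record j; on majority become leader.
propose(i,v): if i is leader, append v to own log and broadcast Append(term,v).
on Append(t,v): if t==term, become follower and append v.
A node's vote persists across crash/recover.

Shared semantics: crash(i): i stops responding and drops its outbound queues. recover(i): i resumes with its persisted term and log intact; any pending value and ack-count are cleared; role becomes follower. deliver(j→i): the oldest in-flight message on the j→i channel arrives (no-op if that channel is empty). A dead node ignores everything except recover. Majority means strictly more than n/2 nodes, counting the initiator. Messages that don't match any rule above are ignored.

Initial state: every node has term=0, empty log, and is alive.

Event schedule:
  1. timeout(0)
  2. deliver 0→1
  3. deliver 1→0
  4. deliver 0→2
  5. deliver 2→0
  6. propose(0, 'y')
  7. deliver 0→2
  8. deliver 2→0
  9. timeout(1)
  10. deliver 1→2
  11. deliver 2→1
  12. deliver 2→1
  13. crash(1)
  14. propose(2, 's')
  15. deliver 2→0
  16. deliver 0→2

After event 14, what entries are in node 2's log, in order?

y

1. timeout(0):  <0:cand t1 ->
2. deliver 0→1:  <1:foll t1 ->
3. deliver 1→0:  <0:lead t1 ->
4. deliver 0→2:  <2:foll t1 ->
5. deliver 2→0:  nop
6. propose(0,'y'):  <0:lead t1 y>
7. deliver 0→2:  <2:foll t1 y>
8. deliver 2→0:  nop
9. timeout(1):  <1:cand t2 ->
10. deliver 1→2:  <2:foll t2 y>
11. deliver 2→1:  <1:lead t2 ->
12. deliver 2→1:  nop
13. crash(1):  <1:✗lead t2 ->
14. propose(2,'s'):  nop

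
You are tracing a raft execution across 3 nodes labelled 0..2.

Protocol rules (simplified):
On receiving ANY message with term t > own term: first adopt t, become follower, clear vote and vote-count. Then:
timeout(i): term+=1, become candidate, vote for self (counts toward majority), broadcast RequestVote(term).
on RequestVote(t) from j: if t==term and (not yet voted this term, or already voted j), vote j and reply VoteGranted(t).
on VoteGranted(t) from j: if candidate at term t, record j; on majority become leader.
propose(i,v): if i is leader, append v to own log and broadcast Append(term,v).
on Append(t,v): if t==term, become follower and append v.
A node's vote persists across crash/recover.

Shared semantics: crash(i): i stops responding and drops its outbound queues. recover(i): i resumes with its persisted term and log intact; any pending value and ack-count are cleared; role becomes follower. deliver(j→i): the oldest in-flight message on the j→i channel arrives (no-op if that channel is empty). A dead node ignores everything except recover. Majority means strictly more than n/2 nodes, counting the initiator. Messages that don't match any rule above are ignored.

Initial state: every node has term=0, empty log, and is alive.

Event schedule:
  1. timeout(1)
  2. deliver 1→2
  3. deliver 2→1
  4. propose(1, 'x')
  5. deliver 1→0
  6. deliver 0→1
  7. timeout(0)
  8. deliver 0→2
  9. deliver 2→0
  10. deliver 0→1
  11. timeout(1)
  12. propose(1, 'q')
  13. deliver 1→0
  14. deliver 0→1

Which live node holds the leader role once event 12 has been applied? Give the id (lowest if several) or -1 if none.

0

after 1 — timeout(1): n1:cand/t1/[-]
after 2 — deliver 1→2: n2:foll/t1/[-]
after 3 — deliver 2→1: n1:lead/t1/[-]
after 4 — propose(1,'x'): n1:lead/t1/[x]
after 5 — deliver 1→0: n0:foll/t1/[-]
after 6 — deliver 0→1: ·
after 7 — timeout(0): n0:cand/t2/[-]
after 8 — deliver 0→2: n2:foll/t2/[-]
after 9 — deliver 2→0: n0:lead/t2/[-]
after 10 — deliver 0→1: n1:foll/t2/[x]
after 11 — timeout(1): n1:cand/t3/[x]
after 12 — propose(1,'q'): ·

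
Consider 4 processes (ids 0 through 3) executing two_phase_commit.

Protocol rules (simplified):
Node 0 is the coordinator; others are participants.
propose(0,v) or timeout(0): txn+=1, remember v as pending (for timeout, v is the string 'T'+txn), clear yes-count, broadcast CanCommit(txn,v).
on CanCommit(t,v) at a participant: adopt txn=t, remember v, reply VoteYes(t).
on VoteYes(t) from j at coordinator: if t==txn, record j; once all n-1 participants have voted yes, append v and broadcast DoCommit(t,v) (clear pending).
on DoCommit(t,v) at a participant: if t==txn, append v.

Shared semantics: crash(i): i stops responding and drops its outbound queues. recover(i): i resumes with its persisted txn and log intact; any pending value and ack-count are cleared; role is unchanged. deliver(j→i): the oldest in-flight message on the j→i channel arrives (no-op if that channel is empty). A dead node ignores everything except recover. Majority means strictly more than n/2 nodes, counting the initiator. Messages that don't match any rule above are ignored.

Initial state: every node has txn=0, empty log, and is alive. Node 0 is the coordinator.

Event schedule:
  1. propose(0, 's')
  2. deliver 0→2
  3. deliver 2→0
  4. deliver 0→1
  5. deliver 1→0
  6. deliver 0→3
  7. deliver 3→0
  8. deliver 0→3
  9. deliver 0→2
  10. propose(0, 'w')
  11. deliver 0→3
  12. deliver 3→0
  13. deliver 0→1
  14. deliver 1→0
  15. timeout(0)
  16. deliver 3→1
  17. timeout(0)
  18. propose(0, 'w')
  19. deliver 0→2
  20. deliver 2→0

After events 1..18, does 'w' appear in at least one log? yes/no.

step 1 propose(0,'s'): 0={coor,t=1,log=-}
step 2 deliver 0→2: 2={part,t=1,log=-}
step 3 deliver 2→0: —
step 4 deliver 0→1: 1={part,t=1,log=-}
step 5 deliver 1→0: —
step 6 deliver 0→3: 3={part,t=1,log=-}
step 7 deliver 3→0: 0={coor,t=1,log=s}
step 8 deliver 0→3: 3={part,t=1,log=s}
step 9 deliver 0→2: 2={part,t=1,log=s}
step 10 propose(0,'w'): 0={coor,t=2,log=s}
step 11 deliver 0→3: 3={part,t=2,log=s}
step 12 deliver 3→0: —
step 13 deliver 0→1: 1={part,t=1,log=s}
step 14 deliver 1→0: —
step 15 timeout(0): 0={coor,t=3,log=s}
step 16 deliver 3→1: —
step 17 timeout(0): 0={coor,t=4,log=s}
step 18 propose(0,'w'): 0={coor,t=5,log=s}

no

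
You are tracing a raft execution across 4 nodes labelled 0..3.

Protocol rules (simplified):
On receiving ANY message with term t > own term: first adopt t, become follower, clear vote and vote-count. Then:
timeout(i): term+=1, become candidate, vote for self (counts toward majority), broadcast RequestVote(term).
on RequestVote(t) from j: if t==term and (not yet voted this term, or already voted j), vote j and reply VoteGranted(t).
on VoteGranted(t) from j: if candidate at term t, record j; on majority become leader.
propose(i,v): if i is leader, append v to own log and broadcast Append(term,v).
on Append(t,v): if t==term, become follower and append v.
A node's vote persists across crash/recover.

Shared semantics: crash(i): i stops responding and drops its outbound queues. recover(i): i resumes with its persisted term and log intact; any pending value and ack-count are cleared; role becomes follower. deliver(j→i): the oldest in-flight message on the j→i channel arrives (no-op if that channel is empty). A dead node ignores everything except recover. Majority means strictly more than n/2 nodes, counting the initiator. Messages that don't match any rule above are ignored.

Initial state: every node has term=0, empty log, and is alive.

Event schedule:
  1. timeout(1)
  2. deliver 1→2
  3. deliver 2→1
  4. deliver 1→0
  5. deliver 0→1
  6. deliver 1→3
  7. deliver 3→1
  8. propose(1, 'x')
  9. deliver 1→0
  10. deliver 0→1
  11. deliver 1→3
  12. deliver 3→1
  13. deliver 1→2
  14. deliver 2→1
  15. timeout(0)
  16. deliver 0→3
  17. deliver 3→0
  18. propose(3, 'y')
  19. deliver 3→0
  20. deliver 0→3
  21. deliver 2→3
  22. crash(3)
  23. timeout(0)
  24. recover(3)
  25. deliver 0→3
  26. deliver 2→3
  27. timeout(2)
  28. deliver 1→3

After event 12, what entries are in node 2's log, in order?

step 1 timeout(1): 1={cand,t=1,log=-}
step 2 deliver 1→2: 2={foll,t=1,log=-}
step 3 deliver 2→1: —
step 4 deliver 1→0: 0={foll,t=1,log=-}
step 5 deliver 0→1: 1={lead,t=1,log=-}
step 6 deliver 1→3: 3={foll,t=1,log=-}
step 7 deliver 3→1: —
step 8 propose(1,'x'): 1={lead,t=1,log=x}
step 9 deliver 1→0: 0={foll,t=1,log=x}
step 10 deliver 0→1: —
step 11 deliver 1→3: 3={foll,t=1,log=x}
step 12 deliver 3→1: —

empty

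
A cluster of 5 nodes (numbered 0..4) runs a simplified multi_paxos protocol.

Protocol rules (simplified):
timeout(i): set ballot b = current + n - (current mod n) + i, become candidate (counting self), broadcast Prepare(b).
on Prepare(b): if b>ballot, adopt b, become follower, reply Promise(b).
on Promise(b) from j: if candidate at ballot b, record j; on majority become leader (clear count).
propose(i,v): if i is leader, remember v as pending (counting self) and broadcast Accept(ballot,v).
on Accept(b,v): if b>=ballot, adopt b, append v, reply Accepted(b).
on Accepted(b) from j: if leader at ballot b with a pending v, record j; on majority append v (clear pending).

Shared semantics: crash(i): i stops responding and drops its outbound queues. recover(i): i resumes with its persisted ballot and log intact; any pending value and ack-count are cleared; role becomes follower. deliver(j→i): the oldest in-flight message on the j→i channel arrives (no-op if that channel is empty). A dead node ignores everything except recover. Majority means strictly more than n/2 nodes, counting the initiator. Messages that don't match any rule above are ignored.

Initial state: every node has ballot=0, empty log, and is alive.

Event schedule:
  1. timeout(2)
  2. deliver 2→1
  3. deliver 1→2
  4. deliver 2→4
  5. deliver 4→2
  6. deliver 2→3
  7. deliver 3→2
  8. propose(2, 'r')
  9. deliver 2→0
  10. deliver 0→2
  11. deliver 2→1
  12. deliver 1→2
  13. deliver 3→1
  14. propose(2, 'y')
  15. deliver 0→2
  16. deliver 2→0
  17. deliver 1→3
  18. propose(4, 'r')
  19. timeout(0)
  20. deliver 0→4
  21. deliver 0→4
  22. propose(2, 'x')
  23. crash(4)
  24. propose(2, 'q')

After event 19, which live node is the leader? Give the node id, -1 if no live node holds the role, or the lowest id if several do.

2

e1 timeout(2): 2[cand,b=7,-]
e2 deliver 2→1: 1[foll,b=7,-]
e3 deliver 1→2: ·
e4 deliver 2→4: 4[foll,b=7,-]
e5 deliver 4→2: 2[lead,b=7,-]
e6 deliver 2→3: 3[foll,b=7,-]
e7 deliver 3→2: ·
e8 propose(2,'r'): ·
e9 deliver 2→0: 0[foll,b=7,-]
e10 deliver 0→2: ·
e11 deliver 2→1: 1[foll,b=7,r]
e12 deliver 1→2: ·
e13 deliver 3→1: ·
e14 propose(2,'y'): ·
e15 deliver 0→2: ·
e16 deliver 2→0: 0[foll,b=7,r]
e17 deliver 1→3: ·
e18 propose(4,'r'): ·
e19 timeout(0): 0[cand,b=10,r]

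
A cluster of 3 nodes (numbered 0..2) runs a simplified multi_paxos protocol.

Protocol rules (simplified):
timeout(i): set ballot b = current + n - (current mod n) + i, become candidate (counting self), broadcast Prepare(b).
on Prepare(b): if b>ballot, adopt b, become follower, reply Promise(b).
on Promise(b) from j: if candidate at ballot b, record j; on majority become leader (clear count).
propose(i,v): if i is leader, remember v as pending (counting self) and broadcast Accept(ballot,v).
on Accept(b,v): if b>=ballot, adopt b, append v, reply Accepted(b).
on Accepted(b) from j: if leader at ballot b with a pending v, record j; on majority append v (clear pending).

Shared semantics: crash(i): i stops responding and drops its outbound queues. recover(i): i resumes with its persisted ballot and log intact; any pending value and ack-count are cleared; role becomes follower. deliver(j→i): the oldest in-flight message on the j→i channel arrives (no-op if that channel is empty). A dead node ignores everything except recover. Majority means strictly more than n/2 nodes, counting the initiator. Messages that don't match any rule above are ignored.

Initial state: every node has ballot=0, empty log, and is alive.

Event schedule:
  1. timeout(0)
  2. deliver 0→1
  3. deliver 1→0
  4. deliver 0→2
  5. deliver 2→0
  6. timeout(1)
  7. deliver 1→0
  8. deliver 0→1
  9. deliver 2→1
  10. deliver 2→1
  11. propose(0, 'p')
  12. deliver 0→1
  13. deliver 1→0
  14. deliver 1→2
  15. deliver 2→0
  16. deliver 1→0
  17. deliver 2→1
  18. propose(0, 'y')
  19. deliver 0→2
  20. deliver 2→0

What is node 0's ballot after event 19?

7

1. timeout(0):  <0:cand b3 ->
2. deliver 0→1:  <1:foll b3 ->
3. deliver 1→0:  <0:lead b3 ->
4. deliver 0→2:  <2:foll b3 ->
5. deliver 2→0:  nop
6. timeout(1):  <1:cand b7 ->
7. deliver 1→0:  <0:foll b7 ->
8. deliver 0→1:  <1:lead b7 ->
9. deliver 2→1:  nop
10. deliver 2→1:  nop
11. propose(0,'p'):  nop
12. deliver 0→1:  nop
13. deliver 1→0:  nop
14. deliver 1→2:  <2:foll b7 ->
15. deliver 2→0:  nop
16. deliver 1→0:  nop
17. deliver 2→1:  nop
18. propose(0,'y'):  nop
19. deliver 0→2:  nop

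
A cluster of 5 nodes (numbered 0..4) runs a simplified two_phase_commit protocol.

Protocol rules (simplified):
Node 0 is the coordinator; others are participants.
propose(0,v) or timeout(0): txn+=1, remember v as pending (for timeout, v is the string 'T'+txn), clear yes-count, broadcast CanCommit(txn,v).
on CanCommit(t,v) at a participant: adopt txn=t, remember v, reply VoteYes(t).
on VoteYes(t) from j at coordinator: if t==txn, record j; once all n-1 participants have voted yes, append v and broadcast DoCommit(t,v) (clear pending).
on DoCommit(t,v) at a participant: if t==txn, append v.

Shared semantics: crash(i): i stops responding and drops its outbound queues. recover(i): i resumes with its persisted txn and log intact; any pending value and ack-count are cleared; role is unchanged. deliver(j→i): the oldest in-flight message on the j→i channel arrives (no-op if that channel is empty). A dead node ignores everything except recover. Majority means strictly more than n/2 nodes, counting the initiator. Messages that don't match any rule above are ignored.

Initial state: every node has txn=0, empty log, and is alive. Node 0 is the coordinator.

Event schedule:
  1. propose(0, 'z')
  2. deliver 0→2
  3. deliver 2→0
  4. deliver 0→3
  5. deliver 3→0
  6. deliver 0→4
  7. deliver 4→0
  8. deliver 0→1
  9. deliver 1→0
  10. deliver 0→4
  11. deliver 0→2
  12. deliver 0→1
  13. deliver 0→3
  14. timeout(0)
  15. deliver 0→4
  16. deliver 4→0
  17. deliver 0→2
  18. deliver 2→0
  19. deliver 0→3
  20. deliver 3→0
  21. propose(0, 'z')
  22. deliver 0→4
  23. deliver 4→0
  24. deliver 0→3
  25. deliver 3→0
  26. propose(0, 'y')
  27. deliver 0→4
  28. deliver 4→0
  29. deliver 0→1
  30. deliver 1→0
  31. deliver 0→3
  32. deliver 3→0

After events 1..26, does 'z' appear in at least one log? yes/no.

e1 propose(0,'z'): 0[coor,t=1,-]
e2 deliver 0→2: 2[part,t=1,-]
e3 deliver 2→0: ·
e4 deliver 0→3: 3[part,t=1,-]
e5 deliver 3→0: ·
e6 deliver 0→4: 4[part,t=1,-]
e7 deliver 4→0: ·
e8 deliver 0→1: 1[part,t=1,-]
e9 deliver 1→0: 0[coor,t=1,z]
e10 deliver 0→4: 4[part,t=1,z]
e11 deliver 0→2: 2[part,t=1,z]
e12 deliver 0→1: 1[part,t=1,z]
e13 deliver 0→3: 3[part,t=1,z]
e14 timeout(0): 0[coor,t=2,z]
e15 deliver 0→4: 4[part,t=2,z]
e16 deliver 4→0: ·
e17 deliver 0→2: 2[part,t=2,z]
e18 deliver 2→0: ·
e19 deliver 0→3: 3[part,t=2,z]
e20 deliver 3→0: ·
e21 propose(0,'z'): 0[coor,t=3,z]
e22 deliver 0→4: 4[part,t=3,z]
e23 deliver 4→0: ·
e24 deliver 0→3: 3[part,t=3,z]
e25 deliver 3→0: ·
e26 propose(0,'y'): 0[coor,t=4,z]

yes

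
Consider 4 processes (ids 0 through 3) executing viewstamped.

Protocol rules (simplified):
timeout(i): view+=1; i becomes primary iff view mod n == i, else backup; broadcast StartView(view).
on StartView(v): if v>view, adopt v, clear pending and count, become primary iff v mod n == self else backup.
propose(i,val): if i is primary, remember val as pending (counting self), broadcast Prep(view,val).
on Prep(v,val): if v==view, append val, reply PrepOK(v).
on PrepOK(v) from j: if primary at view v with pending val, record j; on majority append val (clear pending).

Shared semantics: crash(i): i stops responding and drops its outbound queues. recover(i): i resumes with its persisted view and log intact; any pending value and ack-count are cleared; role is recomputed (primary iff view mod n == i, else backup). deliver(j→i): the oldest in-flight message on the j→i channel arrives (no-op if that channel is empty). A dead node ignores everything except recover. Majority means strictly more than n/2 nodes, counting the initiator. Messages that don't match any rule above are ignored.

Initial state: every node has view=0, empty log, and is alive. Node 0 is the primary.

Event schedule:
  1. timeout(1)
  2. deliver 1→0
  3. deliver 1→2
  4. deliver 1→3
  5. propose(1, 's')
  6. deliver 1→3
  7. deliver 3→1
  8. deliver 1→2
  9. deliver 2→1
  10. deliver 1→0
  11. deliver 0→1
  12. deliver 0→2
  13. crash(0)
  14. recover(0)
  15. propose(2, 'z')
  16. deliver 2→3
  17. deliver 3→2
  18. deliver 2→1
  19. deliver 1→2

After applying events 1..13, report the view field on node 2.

1

after 1 — timeout(1): n1:prim/v1/[-]
after 2 — deliver 1→0: n0:back/v1/[-]
after 3 — deliver 1→2: n2:back/v1/[-]
after 4 — deliver 1→3: n3:back/v1/[-]
after 5 — propose(1,'s'): ·
after 6 — deliver 1→3: n3:back/v1/[s]
after 7 — deliver 3→1: ·
after 8 — deliver 1→2: n2:back/v1/[s]
after 9 — deliver 2→1: n1:prim/v1/[s]
after 10 — deliver 1→0: n0:back/v1/[s]
after 11 — deliver 0→1: ·
after 12 — deliver 0→2: ·
after 13 — crash(0): n0:✗back/v1/[s]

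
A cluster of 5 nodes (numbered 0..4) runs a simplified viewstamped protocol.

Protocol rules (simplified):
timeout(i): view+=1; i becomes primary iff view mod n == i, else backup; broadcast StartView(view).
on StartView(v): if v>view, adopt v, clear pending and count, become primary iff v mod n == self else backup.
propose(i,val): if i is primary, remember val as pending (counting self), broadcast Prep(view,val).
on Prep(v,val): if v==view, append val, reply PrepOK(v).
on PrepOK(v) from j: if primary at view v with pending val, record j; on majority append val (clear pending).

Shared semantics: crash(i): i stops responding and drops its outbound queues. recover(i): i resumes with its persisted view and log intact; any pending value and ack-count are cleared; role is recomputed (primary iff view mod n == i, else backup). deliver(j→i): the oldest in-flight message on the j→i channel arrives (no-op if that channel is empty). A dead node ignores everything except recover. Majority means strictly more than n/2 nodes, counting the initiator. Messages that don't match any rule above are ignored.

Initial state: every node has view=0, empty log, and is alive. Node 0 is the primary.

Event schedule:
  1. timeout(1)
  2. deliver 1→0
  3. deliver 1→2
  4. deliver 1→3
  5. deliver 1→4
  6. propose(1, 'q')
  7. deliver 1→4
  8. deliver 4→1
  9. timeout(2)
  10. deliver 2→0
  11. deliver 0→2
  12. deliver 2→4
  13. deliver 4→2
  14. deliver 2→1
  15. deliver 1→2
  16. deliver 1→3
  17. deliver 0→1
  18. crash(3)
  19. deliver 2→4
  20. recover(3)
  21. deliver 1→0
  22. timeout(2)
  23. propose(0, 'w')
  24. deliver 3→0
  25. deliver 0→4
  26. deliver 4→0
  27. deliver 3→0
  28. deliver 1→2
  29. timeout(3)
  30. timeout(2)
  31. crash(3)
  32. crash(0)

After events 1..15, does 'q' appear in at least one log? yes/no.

yes

[1] timeout(1) → N1(prim v1 [-])
[2] deliver 1→0 → N0(back v1 [-])
[3] deliver 1→2 → N2(back v1 [-])
[4] deliver 1→3 → N3(back v1 [-])
[5] deliver 1→4 → N4(back v1 [-])
[6] propose(1,'q') → ∅
[7] deliver 1→4 → N4(back v1 [q])
[8] deliver 4→1 → ∅
[9] timeout(2) → N2(prim v2 [-])
[10] deliver 2→0 → N0(back v2 [-])
[11] deliver 0→2 → ∅
[12] deliver 2→4 → N4(back v2 [q])
[13] deliver 4→2 → ∅
[14] deliver 2→1 → N1(back v2 [-])
[15] deliver 1→2 → ∅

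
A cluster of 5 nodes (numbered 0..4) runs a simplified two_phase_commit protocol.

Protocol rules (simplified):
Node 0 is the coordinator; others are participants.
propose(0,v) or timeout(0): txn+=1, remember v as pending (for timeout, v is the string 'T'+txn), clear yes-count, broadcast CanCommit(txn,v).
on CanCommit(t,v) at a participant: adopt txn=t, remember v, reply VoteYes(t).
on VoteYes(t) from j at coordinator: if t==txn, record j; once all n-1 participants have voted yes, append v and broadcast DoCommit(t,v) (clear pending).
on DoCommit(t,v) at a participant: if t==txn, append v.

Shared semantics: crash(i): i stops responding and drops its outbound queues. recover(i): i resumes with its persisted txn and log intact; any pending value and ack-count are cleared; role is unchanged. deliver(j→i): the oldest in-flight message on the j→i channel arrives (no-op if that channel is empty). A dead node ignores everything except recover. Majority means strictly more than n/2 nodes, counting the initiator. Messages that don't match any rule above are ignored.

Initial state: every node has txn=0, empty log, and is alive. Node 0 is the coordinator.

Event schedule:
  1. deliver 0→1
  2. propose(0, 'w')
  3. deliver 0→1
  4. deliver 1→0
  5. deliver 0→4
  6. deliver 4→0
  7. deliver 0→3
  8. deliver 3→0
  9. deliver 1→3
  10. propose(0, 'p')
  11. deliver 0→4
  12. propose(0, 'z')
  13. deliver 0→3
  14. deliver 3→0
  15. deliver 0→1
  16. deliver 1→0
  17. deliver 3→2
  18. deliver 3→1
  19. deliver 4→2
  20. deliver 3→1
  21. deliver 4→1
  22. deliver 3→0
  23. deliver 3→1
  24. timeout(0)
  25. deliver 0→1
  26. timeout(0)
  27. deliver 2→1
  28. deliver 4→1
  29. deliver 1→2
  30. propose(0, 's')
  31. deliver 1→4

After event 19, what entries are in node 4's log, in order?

after 1 — deliver 0→1: ·
after 2 — propose(0,'w'): n0:coor/t1/[-]
after 3 — deliver 0→1: n1:part/t1/[-]
after 4 — deliver 1→0: ·
after 5 — deliver 0→4: n4:part/t1/[-]
after 6 — deliver 4→0: ·
after 7 — deliver 0→3: n3:part/t1/[-]
after 8 — deliver 3→0: ·
after 9 — deliver 1→3: ·
after 10 — propose(0,'p'): n0:coor/t2/[-]
after 11 — deliver 0→4: n4:part/t2/[-]
after 12 — propose(0,'z'): n0:coor/t3/[-]
after 13 — deliver 0→3: n3:part/t2/[-]
after 14 — deliver 3→0: ·
after 15 — deliver 0→1: n1:part/t2/[-]
after 16 — deliver 1→0: ·
after 17 — deliver 3→2: ·
after 18 — deliver 3→1: ·
after 19 — deliver 4→2: ·

empty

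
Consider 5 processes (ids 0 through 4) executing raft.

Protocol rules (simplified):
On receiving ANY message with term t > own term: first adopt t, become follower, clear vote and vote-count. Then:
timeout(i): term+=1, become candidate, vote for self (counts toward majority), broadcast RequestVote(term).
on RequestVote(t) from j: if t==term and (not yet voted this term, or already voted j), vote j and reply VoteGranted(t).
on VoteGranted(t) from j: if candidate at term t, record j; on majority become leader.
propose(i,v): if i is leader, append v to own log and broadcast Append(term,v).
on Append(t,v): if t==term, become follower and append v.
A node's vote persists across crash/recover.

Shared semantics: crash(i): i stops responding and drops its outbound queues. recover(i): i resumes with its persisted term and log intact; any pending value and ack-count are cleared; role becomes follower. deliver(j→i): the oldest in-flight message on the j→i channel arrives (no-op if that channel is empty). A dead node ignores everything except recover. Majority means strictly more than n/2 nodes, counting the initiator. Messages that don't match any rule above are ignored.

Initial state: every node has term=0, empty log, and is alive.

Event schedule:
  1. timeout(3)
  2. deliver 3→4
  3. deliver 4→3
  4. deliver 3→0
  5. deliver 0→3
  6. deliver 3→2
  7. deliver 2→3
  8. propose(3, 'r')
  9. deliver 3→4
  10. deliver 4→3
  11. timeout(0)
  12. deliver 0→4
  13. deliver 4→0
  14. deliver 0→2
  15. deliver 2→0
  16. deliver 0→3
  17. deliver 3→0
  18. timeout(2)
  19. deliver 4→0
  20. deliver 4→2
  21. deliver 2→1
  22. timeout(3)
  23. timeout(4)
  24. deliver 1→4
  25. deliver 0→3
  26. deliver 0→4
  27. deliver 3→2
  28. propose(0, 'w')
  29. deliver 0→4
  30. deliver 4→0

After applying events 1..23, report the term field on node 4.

e1 timeout(3): 3[cand,t=1,-]
e2 deliver 3→4: 4[foll,t=1,-]
e3 deliver 4→3: ·
e4 deliver 3→0: 0[foll,t=1,-]
e5 deliver 0→3: 3[lead,t=1,-]
e6 deliver 3→2: 2[foll,t=1,-]
e7 deliver 2→3: ·
e8 propose(3,'r'): 3[lead,t=1,r]
e9 deliver 3→4: 4[foll,t=1,r]
e10 deliver 4→3: ·
e11 timeout(0): 0[cand,t=2,-]
e12 deliver 0→4: 4[foll,t=2,r]
e13 deliver 4→0: ·
e14 deliver 0→2: 2[foll,t=2,-]
e15 deliver 2→0: 0[lead,t=2,-]
e16 deliver 0→3: 3[foll,t=2,r]
e17 deliver 3→0: ·
e18 timeout(2): 2[cand,t=3,-]
e19 deliver 4→0: ·
e20 deliver 4→2: ·
e21 deliver 2→1: 1[foll,t=3,-]
e22 timeout(3): 3[cand,t=3,r]
e23 timeout(4): 4[cand,t=3,r]

3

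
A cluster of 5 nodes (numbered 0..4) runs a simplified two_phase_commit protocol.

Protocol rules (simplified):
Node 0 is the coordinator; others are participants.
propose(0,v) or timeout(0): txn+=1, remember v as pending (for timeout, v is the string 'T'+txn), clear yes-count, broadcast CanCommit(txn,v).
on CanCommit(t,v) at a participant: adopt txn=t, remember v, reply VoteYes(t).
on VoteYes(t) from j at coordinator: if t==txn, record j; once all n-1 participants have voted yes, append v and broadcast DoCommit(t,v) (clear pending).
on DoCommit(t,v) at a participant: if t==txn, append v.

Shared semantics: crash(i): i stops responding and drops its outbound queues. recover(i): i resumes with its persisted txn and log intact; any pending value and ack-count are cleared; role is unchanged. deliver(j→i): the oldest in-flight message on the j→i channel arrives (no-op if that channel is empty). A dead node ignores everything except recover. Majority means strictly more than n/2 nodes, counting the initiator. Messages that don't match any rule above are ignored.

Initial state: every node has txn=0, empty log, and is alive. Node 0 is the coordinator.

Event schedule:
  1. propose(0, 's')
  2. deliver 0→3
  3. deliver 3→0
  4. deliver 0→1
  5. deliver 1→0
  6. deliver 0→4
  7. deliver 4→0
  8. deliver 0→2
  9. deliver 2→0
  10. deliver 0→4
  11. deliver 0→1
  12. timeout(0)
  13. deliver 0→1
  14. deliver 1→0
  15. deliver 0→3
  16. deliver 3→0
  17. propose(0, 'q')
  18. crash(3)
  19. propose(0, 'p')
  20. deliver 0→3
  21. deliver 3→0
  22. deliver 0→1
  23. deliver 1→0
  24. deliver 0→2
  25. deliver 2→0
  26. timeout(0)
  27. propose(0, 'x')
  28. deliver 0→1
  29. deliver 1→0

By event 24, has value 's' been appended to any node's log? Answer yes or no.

yes

after 1 — propose(0,'s'): n0:coor/t1/[-]
after 2 — deliver 0→3: n3:part/t1/[-]
after 3 — deliver 3→0: ·
after 4 — deliver 0→1: n1:part/t1/[-]
after 5 — deliver 1→0: ·
after 6 — deliver 0→4: n4:part/t1/[-]
after 7 — deliver 4→0: ·
after 8 — deliver 0→2: n2:part/t1/[-]
after 9 — deliver 2→0: n0:coor/t1/[s]
after 10 — deliver 0→4: n4:part/t1/[s]
after 11 — deliver 0→1: n1:part/t1/[s]
after 12 — timeout(0): n0:coor/t2/[s]
after 13 — deliver 0→1: n1:part/t2/[s]
after 14 — deliver 1→0: ·
after 15 — deliver 0→3: n3:part/t1/[s]
after 16 — deliver 3→0: ·
after 17 — propose(0,'q'): n0:coor/t3/[s]
after 18 — crash(3): n3:✗part/t1/[s]
after 19 — propose(0,'p'): n0:coor/t4/[s]
after 20 — deliver 0→3: ·
after 21 — deliver 3→0: ·
after 22 — deliver 0→1: n1:part/t3/[s]
after 23 — deliver 1→0: ·
after 24 — deliver 0→2: n2:part/t1/[s]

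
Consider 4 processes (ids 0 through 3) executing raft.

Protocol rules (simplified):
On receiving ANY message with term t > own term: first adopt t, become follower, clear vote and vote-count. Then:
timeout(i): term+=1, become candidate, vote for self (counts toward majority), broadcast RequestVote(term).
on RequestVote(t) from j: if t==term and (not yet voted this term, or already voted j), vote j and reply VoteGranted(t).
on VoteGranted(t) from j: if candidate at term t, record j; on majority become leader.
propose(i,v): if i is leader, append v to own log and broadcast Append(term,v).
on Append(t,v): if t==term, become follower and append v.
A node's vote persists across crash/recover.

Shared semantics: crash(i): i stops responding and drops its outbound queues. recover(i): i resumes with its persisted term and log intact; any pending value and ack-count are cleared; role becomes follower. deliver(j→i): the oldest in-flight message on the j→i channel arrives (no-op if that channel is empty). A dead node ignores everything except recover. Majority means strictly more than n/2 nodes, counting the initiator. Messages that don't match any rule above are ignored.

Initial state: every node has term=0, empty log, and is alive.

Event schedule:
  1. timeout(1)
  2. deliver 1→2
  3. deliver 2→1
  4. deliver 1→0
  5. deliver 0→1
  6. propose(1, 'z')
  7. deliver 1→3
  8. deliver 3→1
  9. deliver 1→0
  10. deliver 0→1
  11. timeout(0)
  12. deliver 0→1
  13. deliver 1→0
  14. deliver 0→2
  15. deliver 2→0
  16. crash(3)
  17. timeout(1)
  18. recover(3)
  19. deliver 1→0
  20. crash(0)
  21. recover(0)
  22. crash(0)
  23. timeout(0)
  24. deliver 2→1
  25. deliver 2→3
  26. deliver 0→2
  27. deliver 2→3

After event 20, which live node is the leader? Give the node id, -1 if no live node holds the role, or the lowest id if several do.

-1

step 1 timeout(1): 1={cand,t=1,log=-}
step 2 deliver 1→2: 2={foll,t=1,log=-}
step 3 deliver 2→1: —
step 4 deliver 1→0: 0={foll,t=1,log=-}
step 5 deliver 0→1: 1={lead,t=1,log=-}
step 6 propose(1,'z'): 1={lead,t=1,log=z}
step 7 deliver 1→3: 3={foll,t=1,log=-}
step 8 deliver 3→1: —
step 9 deliver 1→0: 0={foll,t=1,log=z}
step 10 deliver 0→1: —
step 11 timeout(0): 0={cand,t=2,log=z}
step 12 deliver 0→1: 1={foll,t=2,log=z}
step 13 deliver 1→0: —
step 14 deliver 0→2: 2={foll,t=2,log=-}
step 15 deliver 2→0: 0={lead,t=2,log=z}
step 16 crash(3): 3={✗foll,t=1,log=-}
step 17 timeout(1): 1={cand,t=3,log=z}
step 18 recover(3): 3={foll,t=1,log=-}
step 19 deliver 1→0: 0={foll,t=3,log=z}
step 20 crash(0): 0={✗foll,t=3,log=z}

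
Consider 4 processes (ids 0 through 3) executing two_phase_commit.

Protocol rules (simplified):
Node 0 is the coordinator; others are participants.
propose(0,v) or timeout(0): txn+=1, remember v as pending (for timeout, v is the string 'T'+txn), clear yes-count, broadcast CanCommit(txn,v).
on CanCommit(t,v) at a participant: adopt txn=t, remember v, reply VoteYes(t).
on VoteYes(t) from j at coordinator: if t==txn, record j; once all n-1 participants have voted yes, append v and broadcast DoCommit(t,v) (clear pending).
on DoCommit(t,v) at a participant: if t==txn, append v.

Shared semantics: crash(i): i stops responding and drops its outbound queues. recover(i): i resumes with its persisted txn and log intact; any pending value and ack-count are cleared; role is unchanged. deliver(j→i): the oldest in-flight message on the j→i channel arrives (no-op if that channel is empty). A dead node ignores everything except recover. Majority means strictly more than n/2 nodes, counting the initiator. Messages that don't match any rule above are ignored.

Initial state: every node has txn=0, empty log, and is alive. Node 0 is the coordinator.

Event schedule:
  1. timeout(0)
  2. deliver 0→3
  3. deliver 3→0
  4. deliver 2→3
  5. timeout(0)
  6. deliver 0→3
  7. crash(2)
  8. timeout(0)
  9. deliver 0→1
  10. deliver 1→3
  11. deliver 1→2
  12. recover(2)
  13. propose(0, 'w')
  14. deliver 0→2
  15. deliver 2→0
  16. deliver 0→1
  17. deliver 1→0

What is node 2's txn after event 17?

1

[1] timeout(0) → N0(coor t1 [-])
[2] deliver 0→3 → N3(part t1 [-])
[3] deliver 3→0 → ∅
[4] deliver 2→3 → ∅
[5] timeout(0) → N0(coor t2 [-])
[6] deliver 0→3 → N3(part t2 [-])
[7] crash(2) → N2(✗part t0 [-])
[8] timeout(0) → N0(coor t3 [-])
[9] deliver 0→1 → N1(part t1 [-])
[10] deliver 1→3 → ∅
[11] deliver 1→2 → ∅
[12] recover(2) → N2(part t0 [-])
[13] propose(0,'w') → N0(coor t4 [-])
[14] deliver 0→2 → N2(part t1 [-])
[15] deliver 2→0 → ∅
[16] deliver 0→1 → N1(part t2 [-])
[17] deliver 1→0 → ∅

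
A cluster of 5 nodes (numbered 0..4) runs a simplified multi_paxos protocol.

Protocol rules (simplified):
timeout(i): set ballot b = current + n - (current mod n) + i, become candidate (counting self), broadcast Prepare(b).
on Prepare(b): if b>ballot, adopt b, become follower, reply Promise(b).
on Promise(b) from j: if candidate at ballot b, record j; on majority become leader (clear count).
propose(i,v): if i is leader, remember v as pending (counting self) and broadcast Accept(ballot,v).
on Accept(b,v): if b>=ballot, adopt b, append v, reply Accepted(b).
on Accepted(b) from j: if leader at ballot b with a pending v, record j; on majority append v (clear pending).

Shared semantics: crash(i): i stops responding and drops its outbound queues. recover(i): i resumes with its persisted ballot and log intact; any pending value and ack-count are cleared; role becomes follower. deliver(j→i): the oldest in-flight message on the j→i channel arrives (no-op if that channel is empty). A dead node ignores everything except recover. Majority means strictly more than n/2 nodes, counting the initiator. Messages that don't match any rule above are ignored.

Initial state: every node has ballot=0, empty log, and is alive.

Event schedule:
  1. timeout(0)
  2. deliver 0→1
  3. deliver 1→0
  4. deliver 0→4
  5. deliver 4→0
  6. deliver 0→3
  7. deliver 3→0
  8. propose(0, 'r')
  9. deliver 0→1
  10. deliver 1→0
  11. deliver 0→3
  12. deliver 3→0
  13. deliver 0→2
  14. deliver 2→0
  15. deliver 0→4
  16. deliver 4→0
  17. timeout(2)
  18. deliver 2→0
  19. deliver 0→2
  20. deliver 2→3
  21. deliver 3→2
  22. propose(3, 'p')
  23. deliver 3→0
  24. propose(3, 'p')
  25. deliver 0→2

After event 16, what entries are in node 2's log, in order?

step 1 timeout(0): 0={cand,b=5,log=-}
step 2 deliver 0→1: 1={foll,b=5,log=-}
step 3 deliver 1→0: —
step 4 deliver 0→4: 4={foll,b=5,log=-}
step 5 deliver 4→0: 0={lead,b=5,log=-}
step 6 deliver 0→3: 3={foll,b=5,log=-}
step 7 deliver 3→0: —
step 8 propose(0,'r'): —
step 9 deliver 0→1: 1={foll,b=5,log=r}
step 10 deliver 1→0: —
step 11 deliver 0→3: 3={foll,b=5,log=r}
step 12 deliver 3→0: 0={lead,b=5,log=r}
step 13 deliver 0→2: 2={foll,b=5,log=-}
step 14 deliver 2→0: —
step 15 deliver 0→4: 4={foll,b=5,log=r}
step 16 deliver 4→0: —

empty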